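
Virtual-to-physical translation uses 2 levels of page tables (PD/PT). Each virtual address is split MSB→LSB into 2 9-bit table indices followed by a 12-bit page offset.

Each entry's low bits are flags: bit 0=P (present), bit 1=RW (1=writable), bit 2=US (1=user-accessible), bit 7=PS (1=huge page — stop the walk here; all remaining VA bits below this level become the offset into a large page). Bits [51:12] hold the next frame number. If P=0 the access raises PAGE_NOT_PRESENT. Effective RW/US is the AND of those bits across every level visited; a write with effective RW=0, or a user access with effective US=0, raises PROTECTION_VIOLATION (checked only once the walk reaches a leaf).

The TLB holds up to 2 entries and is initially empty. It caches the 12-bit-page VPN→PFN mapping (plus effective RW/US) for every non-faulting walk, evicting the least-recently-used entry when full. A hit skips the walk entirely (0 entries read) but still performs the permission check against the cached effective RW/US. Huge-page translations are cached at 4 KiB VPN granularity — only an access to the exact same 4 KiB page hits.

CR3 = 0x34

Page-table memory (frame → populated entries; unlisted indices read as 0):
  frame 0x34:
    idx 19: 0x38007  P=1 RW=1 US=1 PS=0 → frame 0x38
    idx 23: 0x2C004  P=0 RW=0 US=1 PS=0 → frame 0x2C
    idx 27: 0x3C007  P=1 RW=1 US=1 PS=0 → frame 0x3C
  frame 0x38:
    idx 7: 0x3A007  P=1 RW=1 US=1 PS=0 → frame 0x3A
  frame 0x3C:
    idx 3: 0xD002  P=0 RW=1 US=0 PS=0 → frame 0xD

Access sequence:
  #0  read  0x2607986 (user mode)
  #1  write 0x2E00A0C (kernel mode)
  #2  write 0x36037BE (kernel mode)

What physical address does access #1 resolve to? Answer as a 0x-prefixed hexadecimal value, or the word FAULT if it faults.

Walk each access:
#0 VA=0x2607986 (r,user):
  L0: frame=0x34 idx=19 entry=0x38007 [P=1 RW=1 US=1 PS=0]
  L1: frame=0x38 idx=7 entry=0x3A007 [P=1 RW=1 US=1 PS=0]
  ✓ 0x3A986  — 2 lookups
#1 VA=0x2E00A0C (w,kernel):
  L0: frame=0x34 idx=23 entry=0x2C004 [P=0 RW=0 US=1 PS=0]
  ⇒ fault: PAGE_NOT_PRESENT  — 1 lookups
#2 VA=0x36037BE (w,kernel):
  L0: frame=0x34 idx=27 entry=0x3C007 [P=1 RW=1 US=1 PS=0]
  L1: frame=0x3C idx=3 entry=0xD002 [P=0 RW=1 US=0 PS=0]
  ⇒ fault: PAGE_NOT_PRESENT  — 2 lookups

Access #1 PA: FAULT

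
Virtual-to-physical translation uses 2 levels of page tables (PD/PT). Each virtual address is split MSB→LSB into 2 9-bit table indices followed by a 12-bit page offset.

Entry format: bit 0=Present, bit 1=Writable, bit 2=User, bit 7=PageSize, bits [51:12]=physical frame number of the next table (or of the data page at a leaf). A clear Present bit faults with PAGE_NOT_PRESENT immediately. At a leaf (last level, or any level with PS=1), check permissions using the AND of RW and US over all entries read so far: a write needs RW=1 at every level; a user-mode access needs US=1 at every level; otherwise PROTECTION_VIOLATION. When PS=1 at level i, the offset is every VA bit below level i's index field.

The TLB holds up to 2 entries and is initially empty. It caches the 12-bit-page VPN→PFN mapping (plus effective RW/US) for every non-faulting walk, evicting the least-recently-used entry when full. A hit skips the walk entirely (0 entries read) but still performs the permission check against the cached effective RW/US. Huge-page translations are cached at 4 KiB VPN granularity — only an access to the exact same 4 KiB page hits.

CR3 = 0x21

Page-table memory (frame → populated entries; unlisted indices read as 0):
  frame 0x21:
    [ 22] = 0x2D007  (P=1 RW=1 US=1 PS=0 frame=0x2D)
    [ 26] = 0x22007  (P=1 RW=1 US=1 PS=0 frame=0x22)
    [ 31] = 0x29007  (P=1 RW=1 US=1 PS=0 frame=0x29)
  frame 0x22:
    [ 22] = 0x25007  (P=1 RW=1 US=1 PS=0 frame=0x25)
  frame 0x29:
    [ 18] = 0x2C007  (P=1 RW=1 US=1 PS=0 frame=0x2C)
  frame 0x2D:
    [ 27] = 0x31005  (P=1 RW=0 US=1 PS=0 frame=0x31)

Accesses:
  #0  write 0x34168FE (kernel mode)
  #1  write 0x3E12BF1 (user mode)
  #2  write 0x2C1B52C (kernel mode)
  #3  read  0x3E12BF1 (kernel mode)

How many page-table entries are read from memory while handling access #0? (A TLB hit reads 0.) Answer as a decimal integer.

Walk each access:
#0 VA=0x34168FE (w,kernel):
  [0] read 0x21 idx=26: raw=0x22007 flags P=1 W=1 U=1 S=0
  [1] read 0x22 idx=22: raw=0x25007 flags P=1 W=1 U=1 S=0
  ⇒ phys 0x258FE  [2 reads]
#1 VA=0x3E12BF1 (w,user):
  [0] read 0x21 idx=31: raw=0x29007 flags P=1 W=1 U=1 S=0
  [1] read 0x29 idx=18: raw=0x2C007 flags P=1 W=1 U=1 S=0
  ⇒ phys 0x2CBF1  [2 reads]
#2 VA=0x2C1B52C (w,kernel):
  [0] read 0x21 idx=22: raw=0x2D007 flags P=1 W=1 U=1 S=0
  [1] read 0x2D idx=27: raw=0x31005 flags P=1 W=0 U=1 S=0
  ⇒ fault: PROTECTION_VIOLATION  — 2 lookups
#3 VA=0x3E12BF1 (r,kernel):
  TLB hit vpn=0x3E12 → PA=0x2CBF1

Entries read for #0: 2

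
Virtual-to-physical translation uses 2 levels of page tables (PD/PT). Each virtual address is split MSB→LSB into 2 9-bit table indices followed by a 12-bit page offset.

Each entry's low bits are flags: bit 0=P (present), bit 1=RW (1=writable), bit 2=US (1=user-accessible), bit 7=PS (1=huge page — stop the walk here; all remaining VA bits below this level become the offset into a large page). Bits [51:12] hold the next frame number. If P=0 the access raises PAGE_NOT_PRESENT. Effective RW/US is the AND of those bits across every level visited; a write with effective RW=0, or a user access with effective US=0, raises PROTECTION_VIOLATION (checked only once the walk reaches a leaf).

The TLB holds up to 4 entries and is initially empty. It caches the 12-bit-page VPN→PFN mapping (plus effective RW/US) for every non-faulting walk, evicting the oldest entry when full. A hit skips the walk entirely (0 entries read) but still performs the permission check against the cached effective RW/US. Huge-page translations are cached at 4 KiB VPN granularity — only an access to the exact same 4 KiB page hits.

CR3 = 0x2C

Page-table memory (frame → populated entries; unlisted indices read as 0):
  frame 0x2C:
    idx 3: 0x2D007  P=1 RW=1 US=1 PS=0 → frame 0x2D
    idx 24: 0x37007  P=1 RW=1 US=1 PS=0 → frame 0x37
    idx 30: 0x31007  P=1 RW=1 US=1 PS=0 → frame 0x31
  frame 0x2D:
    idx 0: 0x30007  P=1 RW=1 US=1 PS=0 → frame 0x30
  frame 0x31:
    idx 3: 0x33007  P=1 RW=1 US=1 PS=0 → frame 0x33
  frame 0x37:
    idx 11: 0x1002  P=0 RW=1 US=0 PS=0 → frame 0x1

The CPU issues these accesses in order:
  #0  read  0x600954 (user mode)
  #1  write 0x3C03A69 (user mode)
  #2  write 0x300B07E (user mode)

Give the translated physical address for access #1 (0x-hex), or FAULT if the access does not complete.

Per-access translation:
#0 VA=0x600954 (r,user):
  [0] read 0x2C idx=3: raw=0x2D007 flags P=1 W=1 U=1 S=0
  [1] read 0x2D idx=0: raw=0x30007 flags P=1 W=1 U=1 S=0
  → PA=0x30954  (2 entries read)
#1 VA=0x3C03A69 (w,user):
  [0] read 0x2C idx=30: raw=0x31007 flags P=1 W=1 U=1 S=0
  [1] read 0x31 idx=3: raw=0x33007 flags P=1 W=1 U=1 S=0
  → PA=0x33A69  (2 entries read)
#2 VA=0x300B07E (w,user):
  [0] read 0x2C idx=24: raw=0x37007 flags P=1 W=1 U=1 S=0
  [1] read 0x37 idx=11: raw=0x1002 flags P=0 W=1 U=0 S=0
  → PAGE_NOT_PRESENT  (2 entries read)

Access #1 PA: 0x33A69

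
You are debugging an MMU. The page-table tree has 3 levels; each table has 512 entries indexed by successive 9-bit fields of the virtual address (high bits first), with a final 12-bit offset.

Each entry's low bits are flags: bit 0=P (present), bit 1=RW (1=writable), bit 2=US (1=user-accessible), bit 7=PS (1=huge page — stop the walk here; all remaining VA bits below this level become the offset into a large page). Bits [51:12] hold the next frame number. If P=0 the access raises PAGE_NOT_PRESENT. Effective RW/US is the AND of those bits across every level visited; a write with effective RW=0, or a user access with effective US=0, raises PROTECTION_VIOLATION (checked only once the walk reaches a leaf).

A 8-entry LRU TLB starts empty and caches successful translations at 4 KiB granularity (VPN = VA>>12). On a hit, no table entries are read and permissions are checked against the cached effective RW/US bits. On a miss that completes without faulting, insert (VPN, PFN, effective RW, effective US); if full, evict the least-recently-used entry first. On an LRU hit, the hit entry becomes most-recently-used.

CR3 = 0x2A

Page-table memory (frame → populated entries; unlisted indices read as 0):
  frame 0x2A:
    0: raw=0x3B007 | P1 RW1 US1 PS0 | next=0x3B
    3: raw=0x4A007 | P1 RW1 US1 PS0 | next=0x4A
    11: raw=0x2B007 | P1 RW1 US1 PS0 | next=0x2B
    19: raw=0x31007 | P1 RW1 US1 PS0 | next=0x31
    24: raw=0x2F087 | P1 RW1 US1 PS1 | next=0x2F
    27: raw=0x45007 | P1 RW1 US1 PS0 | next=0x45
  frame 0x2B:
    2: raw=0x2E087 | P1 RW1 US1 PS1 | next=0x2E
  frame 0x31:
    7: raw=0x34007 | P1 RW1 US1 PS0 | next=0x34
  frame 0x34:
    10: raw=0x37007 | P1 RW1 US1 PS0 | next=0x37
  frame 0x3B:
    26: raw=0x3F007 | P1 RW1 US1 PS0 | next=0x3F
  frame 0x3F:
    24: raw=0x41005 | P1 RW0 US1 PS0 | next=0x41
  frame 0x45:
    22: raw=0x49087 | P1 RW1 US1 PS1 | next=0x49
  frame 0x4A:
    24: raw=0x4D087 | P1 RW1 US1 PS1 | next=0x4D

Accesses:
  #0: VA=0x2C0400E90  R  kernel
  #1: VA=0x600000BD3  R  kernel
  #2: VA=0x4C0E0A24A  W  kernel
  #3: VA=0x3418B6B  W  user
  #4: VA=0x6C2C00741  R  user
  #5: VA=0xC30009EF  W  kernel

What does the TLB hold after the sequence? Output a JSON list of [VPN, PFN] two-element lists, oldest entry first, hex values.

Per-access translation:
#0 VA=0x2C0400E90 (r,kernel):
  L0 @0x2A[11] → 0x2B007  P=1,RW=1,US=1,PS=0
  L1 @0x2B[2] → 0x2E087  P=1,RW=1,US=1,PS=1
  ⇒ phys 0x2EE90 (huge @L1)  [2 reads]
#1 VA=0x600000BD3 (r,kernel):
  L0 @0x2A[24] → 0x2F087  P=1,RW=1,US=1,PS=1
  ⇒ phys 0x2FBD3 (huge @L0)  [1 reads]
#2 VA=0x4C0E0A24A (w,kernel):
  L0 @0x2A[19] → 0x31007  P=1,RW=1,US=1,PS=0
  L1 @0x31[7] → 0x34007  P=1,RW=1,US=1,PS=0
  L2 @0x34[10] → 0x37007  P=1,RW=1,US=1,PS=0
  ⇒ phys 0x3724A  [3 reads]
#3 VA=0x3418B6B (w,user):
  L0 @0x2A[0] → 0x3B007  P=1,RW=1,US=1,PS=0
  L1 @0x3B[26] → 0x3F007  P=1,RW=1,US=1,PS=0
  L2 @0x3F[24] → 0x41005  P=1,RW=0,US=1,PS=0
  ⇒ fault: PROTECTION_VIOLATION  — 3 lookups
#4 VA=0x6C2C00741 (r,user):
  L0 @0x2A[27] → 0x45007  P=1,RW=1,US=1,PS=0
  L1 @0x45[22] → 0x49087  P=1,RW=1,US=1,PS=1
  ⇒ phys 0x49741 (huge @L1)  [2 reads]
#5 VA=0xC30009EF (w,kernel):
  L0 @0x2A[3] → 0x4A007  P=1,RW=1,US=1,PS=0
  L1 @0x4A[24] → 0x4D087  P=1,RW=1,US=1,PS=1
  ⇒ phys 0x4D9EF (huge @L1)  [2 reads]

TLB: [["0x2C0400", "0x2E"], ["0x600000", "0x2F"], ["0x4C0E0A", "0x37"], ["0x6C2C00", "0x49"], ["0xC3000", "0x4D"]]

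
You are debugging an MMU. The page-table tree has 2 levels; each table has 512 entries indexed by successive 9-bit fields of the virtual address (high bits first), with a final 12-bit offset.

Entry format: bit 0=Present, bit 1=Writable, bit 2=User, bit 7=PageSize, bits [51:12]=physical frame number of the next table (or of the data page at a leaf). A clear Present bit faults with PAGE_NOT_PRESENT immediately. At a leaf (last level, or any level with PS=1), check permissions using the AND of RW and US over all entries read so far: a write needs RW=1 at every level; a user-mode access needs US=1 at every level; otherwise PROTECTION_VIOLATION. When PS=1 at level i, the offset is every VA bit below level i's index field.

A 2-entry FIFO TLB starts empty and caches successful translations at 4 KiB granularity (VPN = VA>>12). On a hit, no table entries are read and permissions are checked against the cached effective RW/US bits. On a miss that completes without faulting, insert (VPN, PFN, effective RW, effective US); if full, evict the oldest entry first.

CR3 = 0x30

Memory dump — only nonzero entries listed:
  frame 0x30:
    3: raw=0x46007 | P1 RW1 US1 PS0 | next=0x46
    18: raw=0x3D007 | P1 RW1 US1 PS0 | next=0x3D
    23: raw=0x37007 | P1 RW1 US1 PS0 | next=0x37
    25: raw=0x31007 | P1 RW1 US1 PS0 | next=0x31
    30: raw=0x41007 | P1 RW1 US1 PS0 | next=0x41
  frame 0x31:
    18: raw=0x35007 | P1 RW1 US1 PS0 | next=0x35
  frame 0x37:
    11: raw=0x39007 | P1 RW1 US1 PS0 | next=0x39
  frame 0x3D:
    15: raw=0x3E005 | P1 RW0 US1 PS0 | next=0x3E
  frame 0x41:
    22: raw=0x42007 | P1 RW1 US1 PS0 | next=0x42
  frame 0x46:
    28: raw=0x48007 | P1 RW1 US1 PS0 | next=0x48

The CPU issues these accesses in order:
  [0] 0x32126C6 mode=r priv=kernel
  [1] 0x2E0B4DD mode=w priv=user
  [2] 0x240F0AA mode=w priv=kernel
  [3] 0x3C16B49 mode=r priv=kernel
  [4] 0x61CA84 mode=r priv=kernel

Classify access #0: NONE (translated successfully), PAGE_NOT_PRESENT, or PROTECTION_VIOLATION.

Trace:
#0 VA=0x32126C6 (r,kernel):
  lvl0: tbl 0x30, slot 25 ⇒ 0x31007 (P1/RW1/US1/PS0)
  lvl1: tbl 0x31, slot 18 ⇒ 0x35007 (P1/RW1/US1/PS0)
  ✓ 0x356C6  — 2 lookups
#1 VA=0x2E0B4DD (w,user):
  lvl0: tbl 0x30, slot 23 ⇒ 0x37007 (P1/RW1/US1/PS0)
  lvl1: tbl 0x37, slot 11 ⇒ 0x39007 (P1/RW1/US1/PS0)
  ✓ 0x394DD  — 2 lookups
#2 VA=0x240F0AA (w,kernel):
  lvl0: tbl 0x30, slot 18 ⇒ 0x3D007 (P1/RW1/US1/PS0)
  lvl1: tbl 0x3D, slot 15 ⇒ 0x3E005 (P1/RW0/US1/PS0)
  → PROTECTION_VIOLATION  (2 entries read)
#3 VA=0x3C16B49 (r,kernel):
  lvl0: tbl 0x30, slot 30 ⇒ 0x41007 (P1/RW1/US1/PS0)
  lvl1: tbl 0x41, slot 22 ⇒ 0x42007 (P1/RW1/US1/PS0)
  ✓ 0x42B49  — 2 lookups
#4 VA=0x61CA84 (r,kernel):
  lvl0: tbl 0x30, slot 3 ⇒ 0x46007 (P1/RW1/US1/PS0)
  lvl1: tbl 0x46, slot 28 ⇒ 0x48007 (P1/RW1/US1/PS0)
  ✓ 0x48A84  — 2 lookups

Access #0 fault: NONE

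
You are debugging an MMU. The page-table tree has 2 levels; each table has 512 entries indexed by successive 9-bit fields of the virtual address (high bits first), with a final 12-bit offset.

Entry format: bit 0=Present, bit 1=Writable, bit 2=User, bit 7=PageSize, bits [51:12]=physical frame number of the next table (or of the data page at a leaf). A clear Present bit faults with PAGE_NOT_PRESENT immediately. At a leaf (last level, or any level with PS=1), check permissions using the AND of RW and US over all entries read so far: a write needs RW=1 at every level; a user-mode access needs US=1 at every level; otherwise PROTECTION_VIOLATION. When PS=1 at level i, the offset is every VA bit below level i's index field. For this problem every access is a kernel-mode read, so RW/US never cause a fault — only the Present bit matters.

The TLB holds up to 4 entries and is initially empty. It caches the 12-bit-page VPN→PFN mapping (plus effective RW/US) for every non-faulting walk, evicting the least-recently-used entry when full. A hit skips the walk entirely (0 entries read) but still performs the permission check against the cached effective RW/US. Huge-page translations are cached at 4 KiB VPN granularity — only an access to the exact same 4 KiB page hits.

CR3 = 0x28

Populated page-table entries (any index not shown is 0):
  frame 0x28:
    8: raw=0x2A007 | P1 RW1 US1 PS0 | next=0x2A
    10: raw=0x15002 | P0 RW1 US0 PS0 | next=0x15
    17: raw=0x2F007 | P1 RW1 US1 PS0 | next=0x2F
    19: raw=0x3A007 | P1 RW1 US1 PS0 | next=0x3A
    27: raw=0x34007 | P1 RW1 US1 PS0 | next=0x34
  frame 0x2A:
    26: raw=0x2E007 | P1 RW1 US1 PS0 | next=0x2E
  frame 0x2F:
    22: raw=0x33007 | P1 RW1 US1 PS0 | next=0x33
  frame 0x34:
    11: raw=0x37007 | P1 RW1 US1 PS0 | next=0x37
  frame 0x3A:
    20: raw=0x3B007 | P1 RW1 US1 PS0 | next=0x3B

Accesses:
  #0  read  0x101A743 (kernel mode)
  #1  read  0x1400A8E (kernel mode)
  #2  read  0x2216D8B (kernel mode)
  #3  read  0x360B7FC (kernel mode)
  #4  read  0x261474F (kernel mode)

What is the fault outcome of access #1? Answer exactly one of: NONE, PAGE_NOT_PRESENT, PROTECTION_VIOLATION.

Trace:
#0 VA=0x101A743 (r,kernel):
  L0 @0x28[8] → 0x2A007  P=1,RW=1,US=1,PS=0
  L1 @0x2A[26] → 0x2E007  P=1,RW=1,US=1,PS=0
  ✓ 0x2E743  — 2 lookups
#1 VA=0x1400A8E (r,kernel):
  L0 @0x28[10] → 0x15002  P=0,RW=1,US=0,PS=0
  ✗ PAGE_NOT_PRESENT  [1 reads]
#2 VA=0x2216D8B (r,kernel):
  L0 @0x28[17] → 0x2F007  P=1,RW=1,US=1,PS=0
  L1 @0x2F[22] → 0x33007  P=1,RW=1,US=1,PS=0
  ✓ 0x33D8B  — 2 lookups
#3 VA=0x360B7FC (r,kernel):
  L0 @0x28[27] → 0x34007  P=1,RW=1,US=1,PS=0
  L1 @0x34[11] → 0x37007  P=1,RW=1,US=1,PS=0
  ✓ 0x377FC  — 2 lookups
#4 VA=0x261474F (r,kernel):
  L0 @0x28[19] → 0x3A007  P=1,RW=1,US=1,PS=0
  L1 @0x3A[20] → 0x3B007  P=1,RW=1,US=1,PS=0
  ✓ 0x3B74F  — 2 lookups

Access #1 fault: PAGE_NOT_PRESENT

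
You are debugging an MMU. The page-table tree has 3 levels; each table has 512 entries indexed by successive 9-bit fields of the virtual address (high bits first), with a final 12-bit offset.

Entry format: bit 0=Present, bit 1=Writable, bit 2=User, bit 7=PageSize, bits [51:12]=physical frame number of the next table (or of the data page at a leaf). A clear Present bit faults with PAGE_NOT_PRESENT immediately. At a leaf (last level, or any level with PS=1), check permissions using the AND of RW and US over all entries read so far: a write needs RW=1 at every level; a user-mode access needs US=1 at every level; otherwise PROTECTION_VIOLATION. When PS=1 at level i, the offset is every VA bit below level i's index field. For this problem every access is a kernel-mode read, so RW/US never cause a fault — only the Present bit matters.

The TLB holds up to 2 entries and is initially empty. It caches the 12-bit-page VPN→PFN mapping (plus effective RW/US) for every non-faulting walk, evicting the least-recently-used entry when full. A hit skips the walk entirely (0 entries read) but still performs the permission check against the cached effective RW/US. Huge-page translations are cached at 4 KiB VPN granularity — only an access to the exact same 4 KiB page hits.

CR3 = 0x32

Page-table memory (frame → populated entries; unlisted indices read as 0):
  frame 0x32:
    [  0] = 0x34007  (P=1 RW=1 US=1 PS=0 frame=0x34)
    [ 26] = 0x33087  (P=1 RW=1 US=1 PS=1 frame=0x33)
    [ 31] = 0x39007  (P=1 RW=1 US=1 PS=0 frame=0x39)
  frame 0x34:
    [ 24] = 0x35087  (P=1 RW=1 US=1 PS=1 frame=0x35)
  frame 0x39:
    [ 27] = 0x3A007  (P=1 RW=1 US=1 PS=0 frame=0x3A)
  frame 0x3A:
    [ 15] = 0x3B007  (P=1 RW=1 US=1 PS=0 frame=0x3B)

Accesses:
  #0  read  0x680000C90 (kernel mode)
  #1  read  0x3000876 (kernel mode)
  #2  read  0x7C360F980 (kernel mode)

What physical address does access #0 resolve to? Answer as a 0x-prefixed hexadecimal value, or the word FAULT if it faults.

Trace:
#0 VA=0x680000C90 (r,kernel):
  lvl0: tbl 0x32, slot 26 ⇒ 0x33087 (P1/RW1/US1/PS1)
  → PA=0x33C90 (huge @L0)  (1 entries read)
#1 VA=0x3000876 (r,kernel):
  lvl0: tbl 0x32, slot 0 ⇒ 0x34007 (P1/RW1/US1/PS0)
  lvl1: tbl 0x34, slot 24 ⇒ 0x35087 (P1/RW1/US1/PS1)
  → PA=0x35876 (huge @L1)  (2 entries read)
#2 VA=0x7C360F980 (r,kernel):
  lvl0: tbl 0x32, slot 31 ⇒ 0x39007 (P1/RW1/US1/PS0)
  lvl1: tbl 0x39, slot 27 ⇒ 0x3A007 (P1/RW1/US1/PS0)
  lvl2: tbl 0x3A, slot 15 ⇒ 0x3B007 (P1/RW1/US1/PS0)
  → PA=0x3B980  (3 entries read)

Access #0 PA: 0x33C90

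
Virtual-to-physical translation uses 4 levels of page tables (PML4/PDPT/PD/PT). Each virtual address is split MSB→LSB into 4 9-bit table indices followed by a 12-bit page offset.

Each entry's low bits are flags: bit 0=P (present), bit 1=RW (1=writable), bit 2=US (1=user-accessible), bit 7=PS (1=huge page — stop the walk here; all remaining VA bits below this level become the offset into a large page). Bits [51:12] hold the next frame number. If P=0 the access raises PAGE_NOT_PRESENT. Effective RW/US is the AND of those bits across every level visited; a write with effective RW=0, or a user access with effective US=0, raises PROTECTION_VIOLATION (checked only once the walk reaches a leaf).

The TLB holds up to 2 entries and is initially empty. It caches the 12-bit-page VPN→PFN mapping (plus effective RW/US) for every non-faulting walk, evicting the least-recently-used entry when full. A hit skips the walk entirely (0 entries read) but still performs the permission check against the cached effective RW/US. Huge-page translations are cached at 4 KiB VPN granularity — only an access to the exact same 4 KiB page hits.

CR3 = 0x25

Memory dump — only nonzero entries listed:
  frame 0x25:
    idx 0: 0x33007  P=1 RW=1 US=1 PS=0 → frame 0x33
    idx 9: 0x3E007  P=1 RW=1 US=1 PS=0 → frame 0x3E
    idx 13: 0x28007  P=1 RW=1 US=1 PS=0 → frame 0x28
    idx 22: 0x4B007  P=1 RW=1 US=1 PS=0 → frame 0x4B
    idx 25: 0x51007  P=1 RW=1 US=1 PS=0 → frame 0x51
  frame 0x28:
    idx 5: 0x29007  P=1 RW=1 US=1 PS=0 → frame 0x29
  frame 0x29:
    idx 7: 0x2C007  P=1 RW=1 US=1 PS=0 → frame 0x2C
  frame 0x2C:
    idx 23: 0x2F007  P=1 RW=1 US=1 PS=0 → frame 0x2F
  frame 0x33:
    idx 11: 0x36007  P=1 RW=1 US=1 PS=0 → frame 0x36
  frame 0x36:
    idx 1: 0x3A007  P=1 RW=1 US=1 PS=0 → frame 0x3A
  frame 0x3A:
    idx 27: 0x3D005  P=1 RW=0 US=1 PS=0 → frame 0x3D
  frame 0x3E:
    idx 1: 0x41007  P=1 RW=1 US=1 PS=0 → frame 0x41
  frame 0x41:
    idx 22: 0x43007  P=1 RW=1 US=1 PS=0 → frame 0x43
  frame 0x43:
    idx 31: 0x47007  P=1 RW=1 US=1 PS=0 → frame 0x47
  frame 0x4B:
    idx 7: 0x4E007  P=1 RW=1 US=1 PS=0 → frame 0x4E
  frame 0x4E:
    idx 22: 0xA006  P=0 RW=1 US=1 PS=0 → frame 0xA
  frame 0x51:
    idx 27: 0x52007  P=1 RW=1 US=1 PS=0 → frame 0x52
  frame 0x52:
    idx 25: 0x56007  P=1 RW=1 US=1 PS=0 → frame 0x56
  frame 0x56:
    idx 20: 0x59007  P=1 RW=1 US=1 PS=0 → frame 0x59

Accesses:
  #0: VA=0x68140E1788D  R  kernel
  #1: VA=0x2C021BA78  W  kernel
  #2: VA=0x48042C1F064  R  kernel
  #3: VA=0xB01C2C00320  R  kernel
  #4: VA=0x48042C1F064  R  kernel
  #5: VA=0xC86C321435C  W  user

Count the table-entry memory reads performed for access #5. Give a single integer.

Trace:
#0 VA=0x68140E1788D (r,kernel):
  [0] read 0x25 idx=13: raw=0x28007 flags P=1 W=1 U=1 S=0
  [1] read 0x28 idx=5: raw=0x29007 flags P=1 W=1 U=1 S=0
  [2] read 0x29 idx=7: raw=0x2C007 flags P=1 W=1 U=1 S=0
  [3] read 0x2C idx=23: raw=0x2F007 flags P=1 W=1 U=1 S=0
  ⇒ phys 0x2F88D  [4 reads]
#1 VA=0x2C021BA78 (w,kernel):
  [0] read 0x25 idx=0: raw=0x33007 flags P=1 W=1 U=1 S=0
  [1] read 0x33 idx=11: raw=0x36007 flags P=1 W=1 U=1 S=0
  [2] read 0x36 idx=1: raw=0x3A007 flags P=1 W=1 U=1 S=0
  [3] read 0x3A idx=27: raw=0x3D005 flags P=1 W=0 U=1 S=0
  ⇒ fault: PROTECTION_VIOLATION  — 4 lookups
#2 VA=0x48042C1F064 (r,kernel):
  [0] read 0x25 idx=9: raw=0x3E007 flags P=1 W=1 U=1 S=0
  [1] read 0x3E idx=1: raw=0x41007 flags P=1 W=1 U=1 S=0
  [2] read 0x41 idx=22: raw=0x43007 flags P=1 W=1 U=1 S=0
  [3] read 0x43 idx=31: raw=0x47007 flags P=1 W=1 U=1 S=0
  ⇒ phys 0x47064  [4 reads]
#3 VA=0xB01C2C00320 (r,kernel):
  [0] read 0x25 idx=22: raw=0x4B007 flags P=1 W=1 U=1 S=0
  [1] read 0x4B idx=7: raw=0x4E007 flags P=1 W=1 U=1 S=0
  [2] read 0x4E idx=22: raw=0xA006 flags P=0 W=1 U=1 S=0
  ⇒ fault: PAGE_NOT_PRESENT  — 3 lookups
#4 VA=0x48042C1F064 (r,kernel):
  TLB hit vpn=0x48042C1F → PA=0x47064
#5 VA=0xC86C321435C (w,user):
  [0] read 0x25 idx=25: raw=0x51007 flags P=1 W=1 U=1 S=0
  [1] read 0x51 idx=27: raw=0x52007 flags P=1 W=1 U=1 S=0
  [2] read 0x52 idx=25: raw=0x56007 flags P=1 W=1 U=1 S=0
  [3] read 0x56 idx=20: raw=0x59007 flags P=1 W=1 U=1 S=0
  ⇒ phys 0x5935C  [4 reads]

Entries read for #5: 4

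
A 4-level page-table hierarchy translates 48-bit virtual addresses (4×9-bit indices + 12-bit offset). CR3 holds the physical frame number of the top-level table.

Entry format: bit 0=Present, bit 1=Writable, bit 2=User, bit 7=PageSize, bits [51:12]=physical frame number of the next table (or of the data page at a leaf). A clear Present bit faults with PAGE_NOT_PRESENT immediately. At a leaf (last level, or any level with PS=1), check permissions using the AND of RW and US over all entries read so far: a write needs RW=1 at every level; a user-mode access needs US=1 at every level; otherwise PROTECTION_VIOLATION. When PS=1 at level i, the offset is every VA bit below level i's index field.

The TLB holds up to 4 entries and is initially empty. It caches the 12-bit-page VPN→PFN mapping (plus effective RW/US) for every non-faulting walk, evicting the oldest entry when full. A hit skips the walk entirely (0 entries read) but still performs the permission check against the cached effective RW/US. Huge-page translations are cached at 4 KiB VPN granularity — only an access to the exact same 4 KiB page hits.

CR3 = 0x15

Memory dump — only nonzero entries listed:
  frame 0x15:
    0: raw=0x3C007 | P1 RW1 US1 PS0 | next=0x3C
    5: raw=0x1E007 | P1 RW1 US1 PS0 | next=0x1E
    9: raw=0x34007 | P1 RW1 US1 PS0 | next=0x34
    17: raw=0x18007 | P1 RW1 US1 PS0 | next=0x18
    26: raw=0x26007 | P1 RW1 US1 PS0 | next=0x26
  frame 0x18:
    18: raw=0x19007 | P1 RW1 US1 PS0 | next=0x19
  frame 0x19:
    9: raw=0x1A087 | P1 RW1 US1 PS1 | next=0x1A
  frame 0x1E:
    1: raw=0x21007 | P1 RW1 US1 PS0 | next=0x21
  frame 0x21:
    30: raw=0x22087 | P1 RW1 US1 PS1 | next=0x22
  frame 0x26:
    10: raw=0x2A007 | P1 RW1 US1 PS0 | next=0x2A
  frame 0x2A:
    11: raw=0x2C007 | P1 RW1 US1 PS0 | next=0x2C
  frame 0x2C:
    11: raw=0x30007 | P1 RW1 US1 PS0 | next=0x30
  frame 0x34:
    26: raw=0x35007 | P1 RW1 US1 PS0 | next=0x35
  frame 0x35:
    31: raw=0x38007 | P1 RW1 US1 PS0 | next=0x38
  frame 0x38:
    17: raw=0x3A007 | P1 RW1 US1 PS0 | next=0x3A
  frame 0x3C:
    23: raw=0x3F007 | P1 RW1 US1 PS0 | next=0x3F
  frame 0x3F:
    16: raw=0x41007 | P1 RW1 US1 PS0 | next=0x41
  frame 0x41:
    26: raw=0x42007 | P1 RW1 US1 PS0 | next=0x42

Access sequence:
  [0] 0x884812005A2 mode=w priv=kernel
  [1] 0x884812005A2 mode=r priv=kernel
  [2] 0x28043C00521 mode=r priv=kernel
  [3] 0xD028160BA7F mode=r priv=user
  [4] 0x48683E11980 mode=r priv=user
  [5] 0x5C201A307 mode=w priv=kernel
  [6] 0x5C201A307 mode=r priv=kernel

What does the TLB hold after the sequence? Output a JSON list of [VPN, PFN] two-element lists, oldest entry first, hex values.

Walk each access:
#0 VA=0x884812005A2 (w,kernel):
  L0 @0x15[17] → 0x18007  P=1,RW=1,US=1,PS=0
  L1 @0x18[18] → 0x19007  P=1,RW=1,US=1,PS=0
  L2 @0x19[9] → 0x1A087  P=1,RW=1,US=1,PS=1
  ✓ 0x1A5A2 (huge @L2)  — 3 lookups
#1 VA=0x884812005A2 (r,kernel):
  TLB hit vpn=0x88481200 → PA=0x1A5A2
#2 VA=0x28043C00521 (r,kernel):
  L0 @0x15[5] → 0x1E007  P=1,RW=1,US=1,PS=0
  L1 @0x1E[1] → 0x21007  P=1,RW=1,US=1,PS=0
  L2 @0x21[30] → 0x22087  P=1,RW=1,US=1,PS=1
  ✓ 0x22521 (huge @L2)  — 3 lookups
#3 VA=0xD028160BA7F (r,user):
  L0 @0x15[26] → 0x26007  P=1,RW=1,US=1,PS=0
  L1 @0x26[10] → 0x2A007  P=1,RW=1,US=1,PS=0
  L2 @0x2A[11] → 0x2C007  P=1,RW=1,US=1,PS=0
  L3 @0x2C[11] → 0x30007  P=1,RW=1,US=1,PS=0
  ✓ 0x30A7F  — 4 lookups
#4 VA=0x48683E11980 (r,user):
  L0 @0x15[9] → 0x34007  P=1,RW=1,US=1,PS=0
  L1 @0x34[26] → 0x35007  P=1,RW=1,US=1,PS=0
  L2 @0x35[31] → 0x38007  P=1,RW=1,US=1,PS=0
  L3 @0x38[17] → 0x3A007  P=1,RW=1,US=1,PS=0
  ✓ 0x3A980  — 4 lookups
#5 VA=0x5C201A307 (w,kernel):
  L0 @0x15[0] → 0x3C007  P=1,RW=1,US=1,PS=0
  L1 @0x3C[23] → 0x3F007  P=1,RW=1,US=1,PS=0
  L2 @0x3F[16] → 0x41007  P=1,RW=1,US=1,PS=0
  L3 @0x41[26] → 0x42007  P=1,RW=1,US=1,PS=0
  ✓ 0x42307  — 4 lookups
#6 VA=0x5C201A307 (r,kernel):
  TLB hit vpn=0x5C201A → PA=0x42307

TLB: [["0x28043C00", "0x22"], ["0xD028160B", "0x30"], ["0x48683E11", "0x3A"], ["0x5C201A", "0x42"]]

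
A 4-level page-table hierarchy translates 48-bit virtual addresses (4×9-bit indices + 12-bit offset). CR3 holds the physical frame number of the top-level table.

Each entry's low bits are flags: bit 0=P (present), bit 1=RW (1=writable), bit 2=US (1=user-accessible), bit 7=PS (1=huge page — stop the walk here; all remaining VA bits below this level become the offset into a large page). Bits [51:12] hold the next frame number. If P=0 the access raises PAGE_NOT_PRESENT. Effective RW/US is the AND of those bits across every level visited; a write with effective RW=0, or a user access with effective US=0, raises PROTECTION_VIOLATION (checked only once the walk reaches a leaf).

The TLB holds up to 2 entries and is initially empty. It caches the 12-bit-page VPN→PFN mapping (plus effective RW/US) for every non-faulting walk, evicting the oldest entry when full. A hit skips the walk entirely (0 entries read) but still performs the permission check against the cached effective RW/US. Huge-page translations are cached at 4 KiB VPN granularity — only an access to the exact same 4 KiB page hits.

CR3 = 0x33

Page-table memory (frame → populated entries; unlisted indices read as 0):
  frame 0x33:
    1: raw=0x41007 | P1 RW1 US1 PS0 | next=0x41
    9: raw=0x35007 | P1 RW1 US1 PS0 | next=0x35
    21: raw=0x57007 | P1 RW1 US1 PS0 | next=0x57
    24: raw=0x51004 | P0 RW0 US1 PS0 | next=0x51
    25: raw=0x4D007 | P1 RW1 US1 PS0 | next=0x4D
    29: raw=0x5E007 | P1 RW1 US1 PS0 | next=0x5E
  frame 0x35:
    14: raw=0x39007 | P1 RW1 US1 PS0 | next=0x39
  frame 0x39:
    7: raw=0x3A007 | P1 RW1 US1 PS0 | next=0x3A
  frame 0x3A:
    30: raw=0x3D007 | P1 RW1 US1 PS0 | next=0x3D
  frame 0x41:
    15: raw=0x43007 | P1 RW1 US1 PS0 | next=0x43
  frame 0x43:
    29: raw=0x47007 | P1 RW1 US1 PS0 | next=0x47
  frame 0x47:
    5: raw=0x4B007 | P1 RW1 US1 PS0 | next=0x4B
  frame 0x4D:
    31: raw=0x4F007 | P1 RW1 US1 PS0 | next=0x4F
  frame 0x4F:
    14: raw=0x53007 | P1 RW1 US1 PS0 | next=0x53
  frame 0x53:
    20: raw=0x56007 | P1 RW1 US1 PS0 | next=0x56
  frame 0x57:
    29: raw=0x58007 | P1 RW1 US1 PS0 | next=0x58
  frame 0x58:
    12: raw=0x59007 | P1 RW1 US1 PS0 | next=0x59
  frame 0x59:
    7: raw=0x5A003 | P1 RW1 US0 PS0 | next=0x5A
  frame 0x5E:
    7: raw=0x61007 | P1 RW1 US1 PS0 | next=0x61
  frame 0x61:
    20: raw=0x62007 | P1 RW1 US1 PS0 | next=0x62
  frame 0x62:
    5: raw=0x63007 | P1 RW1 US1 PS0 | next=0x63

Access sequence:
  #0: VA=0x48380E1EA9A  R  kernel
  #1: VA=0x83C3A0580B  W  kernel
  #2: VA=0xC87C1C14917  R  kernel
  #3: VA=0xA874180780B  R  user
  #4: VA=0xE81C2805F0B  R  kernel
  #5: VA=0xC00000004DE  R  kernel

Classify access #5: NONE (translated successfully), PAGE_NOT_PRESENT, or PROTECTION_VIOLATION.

Per-access translation:
#0 VA=0x48380E1EA9A (r,kernel):
  lvl0: tbl 0x33, slot 9 ⇒ 0x35007 (P1/RW1/US1/PS0)
  lvl1: tbl 0x35, slot 14 ⇒ 0x39007 (P1/RW1/US1/PS0)
  lvl2: tbl 0x39, slot 7 ⇒ 0x3A007 (P1/RW1/US1/PS0)
  lvl3: tbl 0x3A, slot 30 ⇒ 0x3D007 (P1/RW1/US1/PS0)
  ⇒ phys 0x3DA9A  [4 reads]
#1 VA=0x83C3A0580B (w,kernel):
  lvl0: tbl 0x33, slot 1 ⇒ 0x41007 (P1/RW1/US1/PS0)
  lvl1: tbl 0x41, slot 15 ⇒ 0x43007 (P1/RW1/US1/PS0)
  lvl2: tbl 0x43, slot 29 ⇒ 0x47007 (P1/RW1/US1/PS0)
  lvl3: tbl 0x47, slot 5 ⇒ 0x4B007 (P1/RW1/US1/PS0)
  ⇒ phys 0x4B80B  [4 reads]
#2 VA=0xC87C1C14917 (r,kernel):
  lvl0: tbl 0x33, slot 25 ⇒ 0x4D007 (P1/RW1/US1/PS0)
  lvl1: tbl 0x4D, slot 31 ⇒ 0x4F007 (P1/RW1/US1/PS0)
  lvl2: tbl 0x4F, slot 14 ⇒ 0x53007 (P1/RW1/US1/PS0)
  lvl3: tbl 0x53, slot 20 ⇒ 0x56007 (P1/RW1/US1/PS0)
  ⇒ phys 0x56917  [4 reads]
#3 VA=0xA874180780B (r,user):
  lvl0: tbl 0x33, slot 21 ⇒ 0x57007 (P1/RW1/US1/PS0)
  lvl1: tbl 0x57, slot 29 ⇒ 0x58007 (P1/RW1/US1/PS0)
  lvl2: tbl 0x58, slot 12 ⇒ 0x59007 (P1/RW1/US1/PS0)
  lvl3: tbl 0x59, slot 7 ⇒ 0x5A003 (P1/RW1/US0/PS0)
  → PROTECTION_VIOLATION  (4 entries read)
#4 VA=0xE81C2805F0B (r,kernel):
  lvl0: tbl 0x33, slot 29 ⇒ 0x5E007 (P1/RW1/US1/PS0)
  lvl1: tbl 0x5E, slot 7 ⇒ 0x61007 (P1/RW1/US1/PS0)
  lvl2: tbl 0x61, slot 20 ⇒ 0x62007 (P1/RW1/US1/PS0)
  lvl3: tbl 0x62, slot 5 ⇒ 0x63007 (P1/RW1/US1/PS0)
  ⇒ phys 0x63F0B  [4 reads]
#5 VA=0xC00000004DE (r,kernel):
  lvl0: tbl 0x33, slot 24 ⇒ 0x51004 (P0/RW0/US1/PS0)
  → PAGE_NOT_PRESENT  (1 entries read)

Access #5 fault: PAGE_NOT_PRESENT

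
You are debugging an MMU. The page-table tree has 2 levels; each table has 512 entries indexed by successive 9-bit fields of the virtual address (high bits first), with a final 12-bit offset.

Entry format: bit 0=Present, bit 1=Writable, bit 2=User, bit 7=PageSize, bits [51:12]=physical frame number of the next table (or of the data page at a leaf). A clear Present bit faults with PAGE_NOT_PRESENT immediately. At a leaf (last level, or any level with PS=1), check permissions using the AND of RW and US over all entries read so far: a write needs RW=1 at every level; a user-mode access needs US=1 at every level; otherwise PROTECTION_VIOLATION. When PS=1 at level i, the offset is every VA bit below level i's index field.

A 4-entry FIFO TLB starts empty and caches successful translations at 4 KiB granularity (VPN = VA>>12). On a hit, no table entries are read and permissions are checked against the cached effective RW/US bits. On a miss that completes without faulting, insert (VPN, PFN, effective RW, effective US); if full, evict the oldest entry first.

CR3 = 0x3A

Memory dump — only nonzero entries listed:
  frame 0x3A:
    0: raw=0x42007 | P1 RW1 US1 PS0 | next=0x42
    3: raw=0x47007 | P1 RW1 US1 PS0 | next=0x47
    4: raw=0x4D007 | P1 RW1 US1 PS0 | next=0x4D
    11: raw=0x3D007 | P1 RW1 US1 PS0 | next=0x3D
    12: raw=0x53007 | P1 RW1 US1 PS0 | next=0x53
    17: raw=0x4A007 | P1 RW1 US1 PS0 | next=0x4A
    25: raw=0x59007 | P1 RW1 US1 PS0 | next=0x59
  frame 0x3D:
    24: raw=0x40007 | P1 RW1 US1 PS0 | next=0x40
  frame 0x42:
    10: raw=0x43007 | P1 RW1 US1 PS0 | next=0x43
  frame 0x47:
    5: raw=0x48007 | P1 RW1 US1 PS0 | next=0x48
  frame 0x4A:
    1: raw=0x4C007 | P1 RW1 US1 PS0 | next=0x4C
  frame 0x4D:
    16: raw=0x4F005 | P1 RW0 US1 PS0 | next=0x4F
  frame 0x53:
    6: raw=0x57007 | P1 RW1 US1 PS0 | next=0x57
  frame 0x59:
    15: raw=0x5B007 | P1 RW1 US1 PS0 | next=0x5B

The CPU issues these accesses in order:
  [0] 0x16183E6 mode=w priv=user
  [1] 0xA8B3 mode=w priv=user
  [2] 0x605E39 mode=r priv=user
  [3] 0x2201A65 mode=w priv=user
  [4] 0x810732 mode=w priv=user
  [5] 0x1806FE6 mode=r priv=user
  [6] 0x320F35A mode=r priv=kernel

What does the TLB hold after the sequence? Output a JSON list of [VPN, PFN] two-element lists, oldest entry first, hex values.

Per-access translation:
#0 VA=0x16183E6 (w,user):
  L0 @0x3A[11] → 0x3D007  P=1,RW=1,US=1,PS=0
  L1 @0x3D[24] → 0x40007  P=1,RW=1,US=1,PS=0
  ⇒ phys 0x403E6  [2 reads]
#1 VA=0xA8B3 (w,user):
  L0 @0x3A[0] → 0x42007  P=1,RW=1,US=1,PS=0
  L1 @0x42[10] → 0x43007  P=1,RW=1,US=1,PS=0
  ⇒ phys 0x438B3  [2 reads]
#2 VA=0x605E39 (r,user):
  L0 @0x3A[3] → 0x47007  P=1,RW=1,US=1,PS=0
  L1 @0x47[5] → 0x48007  P=1,RW=1,US=1,PS=0
  ⇒ phys 0x48E39  [2 reads]
#3 VA=0x2201A65 (w,user):
  L0 @0x3A[17] → 0x4A007  P=1,RW=1,US=1,PS=0
  L1 @0x4A[1] → 0x4C007  P=1,RW=1,US=1,PS=0
  ⇒ phys 0x4CA65  [2 reads]
#4 VA=0x810732 (w,user):
  L0 @0x3A[4] → 0x4D007  P=1,RW=1,US=1,PS=0
  L1 @0x4D[16] → 0x4F005  P=1,RW=0,US=1,PS=0
  ⇒ fault: PROTECTION_VIOLATION  — 2 lookups
#5 VA=0x1806FE6 (r,user):
  L0 @0x3A[12] → 0x53007  P=1,RW=1,US=1,PS=0
  L1 @0x53[6] → 0x57007  P=1,RW=1,US=1,PS=0
  ⇒ phys 0x57FE6  [2 reads]
#6 VA=0x320F35A (r,kernel):
  L0 @0x3A[25] → 0x59007  P=1,RW=1,US=1,PS=0
  L1 @0x59[15] → 0x5B007  P=1,RW=1,US=1,PS=0
  ⇒ phys 0x5B35A  [2 reads]

TLB: [["0x605", "0x48"], ["0x2201", "0x4C"], ["0x1806", "0x57"], ["0x320F", "0x5B"]]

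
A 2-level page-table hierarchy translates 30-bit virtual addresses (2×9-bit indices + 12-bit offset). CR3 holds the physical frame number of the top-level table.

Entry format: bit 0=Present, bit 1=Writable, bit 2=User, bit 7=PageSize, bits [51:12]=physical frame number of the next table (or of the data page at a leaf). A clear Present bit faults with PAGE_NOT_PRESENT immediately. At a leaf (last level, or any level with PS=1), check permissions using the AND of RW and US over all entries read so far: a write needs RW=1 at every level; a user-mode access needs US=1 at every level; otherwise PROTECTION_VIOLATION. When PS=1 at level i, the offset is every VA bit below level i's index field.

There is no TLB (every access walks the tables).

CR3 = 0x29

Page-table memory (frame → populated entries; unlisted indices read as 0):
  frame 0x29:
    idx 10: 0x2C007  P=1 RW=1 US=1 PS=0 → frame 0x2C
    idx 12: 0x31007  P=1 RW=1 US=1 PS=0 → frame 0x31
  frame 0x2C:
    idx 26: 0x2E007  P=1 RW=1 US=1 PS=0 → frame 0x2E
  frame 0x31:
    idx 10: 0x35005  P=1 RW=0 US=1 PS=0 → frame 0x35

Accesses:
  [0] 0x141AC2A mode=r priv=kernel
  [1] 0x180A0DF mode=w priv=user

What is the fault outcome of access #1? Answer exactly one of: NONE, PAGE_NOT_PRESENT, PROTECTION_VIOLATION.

Per-access translation:
#0 VA=0x141AC2A (r,kernel):
  [0] read 0x29 idx=10: raw=0x2C007 flags P=1 W=1 U=1 S=0
  [1] read 0x2C idx=26: raw=0x2E007 flags P=1 W=1 U=1 S=0
  ⇒ phys 0x2EC2A  [2 reads]
#1 VA=0x180A0DF (w,user):
  [0] read 0x29 idx=12: raw=0x31007 flags P=1 W=1 U=1 S=0
  [1] read 0x31 idx=10: raw=0x35005 flags P=1 W=0 U=1 S=0
  ⇒ fault: PROTECTION_VIOLATION  — 2 lookups

Access #1 fault: PROTECTION_VIOLATION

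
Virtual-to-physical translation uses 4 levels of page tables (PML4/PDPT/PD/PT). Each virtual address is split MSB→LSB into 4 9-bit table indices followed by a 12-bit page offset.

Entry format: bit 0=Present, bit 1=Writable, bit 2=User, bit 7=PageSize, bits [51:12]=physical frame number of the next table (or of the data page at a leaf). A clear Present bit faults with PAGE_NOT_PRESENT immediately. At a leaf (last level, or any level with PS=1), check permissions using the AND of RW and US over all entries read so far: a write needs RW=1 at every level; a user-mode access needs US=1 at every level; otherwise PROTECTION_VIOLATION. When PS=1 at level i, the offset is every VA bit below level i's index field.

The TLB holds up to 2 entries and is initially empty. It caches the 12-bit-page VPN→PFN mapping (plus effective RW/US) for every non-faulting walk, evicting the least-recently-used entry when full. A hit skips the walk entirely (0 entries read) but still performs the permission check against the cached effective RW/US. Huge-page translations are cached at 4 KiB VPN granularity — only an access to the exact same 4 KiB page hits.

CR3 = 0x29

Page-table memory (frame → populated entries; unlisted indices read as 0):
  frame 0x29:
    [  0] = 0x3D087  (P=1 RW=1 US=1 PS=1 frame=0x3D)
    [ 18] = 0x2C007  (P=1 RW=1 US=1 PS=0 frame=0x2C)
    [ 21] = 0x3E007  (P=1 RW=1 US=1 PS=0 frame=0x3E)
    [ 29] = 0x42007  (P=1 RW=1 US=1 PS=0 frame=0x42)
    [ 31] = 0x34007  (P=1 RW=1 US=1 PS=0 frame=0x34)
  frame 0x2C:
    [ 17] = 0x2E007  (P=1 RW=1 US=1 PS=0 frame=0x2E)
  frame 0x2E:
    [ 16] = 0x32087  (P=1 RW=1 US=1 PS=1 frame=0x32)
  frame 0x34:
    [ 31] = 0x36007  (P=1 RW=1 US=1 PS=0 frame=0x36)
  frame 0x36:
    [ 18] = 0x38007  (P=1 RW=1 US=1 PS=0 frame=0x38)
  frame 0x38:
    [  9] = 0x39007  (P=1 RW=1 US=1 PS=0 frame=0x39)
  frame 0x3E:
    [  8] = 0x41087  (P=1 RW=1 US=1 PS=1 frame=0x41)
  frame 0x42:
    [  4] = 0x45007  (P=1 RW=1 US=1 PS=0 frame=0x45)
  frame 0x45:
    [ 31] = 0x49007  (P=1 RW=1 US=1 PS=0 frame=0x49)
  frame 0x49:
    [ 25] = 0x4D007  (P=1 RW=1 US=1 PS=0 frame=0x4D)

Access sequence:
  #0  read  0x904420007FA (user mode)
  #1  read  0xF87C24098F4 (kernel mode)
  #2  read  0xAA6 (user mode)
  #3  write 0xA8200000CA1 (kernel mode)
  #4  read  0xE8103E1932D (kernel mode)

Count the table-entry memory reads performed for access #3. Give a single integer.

Trace:
#0 VA=0x904420007FA (r,user):
  L0: frame=0x29 idx=18 entry=0x2C007 [P=1 RW=1 US=1 PS=0]
  L1: frame=0x2C idx=17 entry=0x2E007 [P=1 RW=1 US=1 PS=0]
  L2: frame=0x2E idx=16 entry=0x32087 [P=1 RW=1 US=1 PS=1]
  ✓ 0x327FA (huge @L2)  — 3 lookups
#1 VA=0xF87C24098F4 (r,kernel):
  L0: frame=0x29 idx=31 entry=0x34007 [P=1 RW=1 US=1 PS=0]
  L1: frame=0x34 idx=31 entry=0x36007 [P=1 RW=1 US=1 PS=0]
  L2: frame=0x36 idx=18 entry=0x38007 [P=1 RW=1 US=1 PS=0]
  L3: frame=0x38 idx=9 entry=0x39007 [P=1 RW=1 US=1 PS=0]
  ✓ 0x398F4  — 4 lookups
#2 VA=0xAA6 (r,user):
  L0: frame=0x29 idx=0 entry=0x3D087 [P=1 RW=1 US=1 PS=1]
  ✓ 0x3DAA6 (huge @L0)  — 1 lookups
#3 VA=0xA8200000CA1 (w,kernel):
  L0: frame=0x29 idx=21 entry=0x3E007 [P=1 RW=1 US=1 PS=0]
  L1: frame=0x3E idx=8 entry=0x41087 [P=1 RW=1 US=1 PS=1]
  ✓ 0x41CA1 (huge @L1)  — 2 lookups
#4 VA=0xE8103E1932D (r,kernel):
  L0: frame=0x29 idx=29 entry=0x42007 [P=1 RW=1 US=1 PS=0]
  L1: frame=0x42 idx=4 entry=0x45007 [P=1 RW=1 US=1 PS=0]
  L2: frame=0x45 idx=31 entry=0x49007 [P=1 RW=1 US=1 PS=0]
  L3: frame=0x49 idx=25 entry=0x4D007 [P=1 RW=1 US=1 PS=0]
  ✓ 0x4D32D  — 4 lookups

Entries read for #3: 2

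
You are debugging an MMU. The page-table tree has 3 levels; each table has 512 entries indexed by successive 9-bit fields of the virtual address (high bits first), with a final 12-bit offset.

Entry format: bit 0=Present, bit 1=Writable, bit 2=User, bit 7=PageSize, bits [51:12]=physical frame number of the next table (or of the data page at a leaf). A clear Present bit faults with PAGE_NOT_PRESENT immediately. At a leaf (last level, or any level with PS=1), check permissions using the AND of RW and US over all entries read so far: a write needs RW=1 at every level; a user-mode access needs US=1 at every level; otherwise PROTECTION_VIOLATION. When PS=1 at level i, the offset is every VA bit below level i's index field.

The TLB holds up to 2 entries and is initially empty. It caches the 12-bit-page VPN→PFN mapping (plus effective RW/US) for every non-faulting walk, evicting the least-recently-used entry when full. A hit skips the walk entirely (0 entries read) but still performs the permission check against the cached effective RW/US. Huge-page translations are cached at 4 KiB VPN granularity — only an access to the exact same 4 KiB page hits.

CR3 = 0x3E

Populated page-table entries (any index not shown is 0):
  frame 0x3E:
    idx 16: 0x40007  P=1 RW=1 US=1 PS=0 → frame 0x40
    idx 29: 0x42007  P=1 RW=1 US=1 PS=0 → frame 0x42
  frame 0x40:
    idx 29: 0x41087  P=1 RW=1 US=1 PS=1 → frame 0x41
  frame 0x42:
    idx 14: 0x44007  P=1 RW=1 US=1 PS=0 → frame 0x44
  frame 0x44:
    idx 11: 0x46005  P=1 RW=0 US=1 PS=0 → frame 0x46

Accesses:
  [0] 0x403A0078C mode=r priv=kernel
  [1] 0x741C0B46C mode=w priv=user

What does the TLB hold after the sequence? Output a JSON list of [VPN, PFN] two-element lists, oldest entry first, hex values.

Walk each access:
#0 VA=0x403A0078C (r,kernel):
  [0] read 0x3E idx=16: raw=0x40007 flags P=1 W=1 U=1 S=0
  [1] read 0x40 idx=29: raw=0x41087 flags P=1 W=1 U=1 S=1
  ✓ 0x4178C (huge @L1)  — 2 lookups
#1 VA=0x741C0B46C (w,user):
  [0] read 0x3E idx=29: raw=0x42007 flags P=1 W=1 U=1 S=0
  [1] read 0x42 idx=14: raw=0x44007 flags P=1 W=1 U=1 S=0
  [2] read 0x44 idx=11: raw=0x46005 flags P=1 W=0 U=1 S=0
  → PROTECTION_VIOLATION  (3 entries read)

TLB: [["0x403A00", "0x41"]]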